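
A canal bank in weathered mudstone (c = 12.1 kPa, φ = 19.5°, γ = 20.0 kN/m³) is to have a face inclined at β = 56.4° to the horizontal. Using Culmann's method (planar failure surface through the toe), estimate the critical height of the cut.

Culmann's analysis gives the critical failure plane at α_cr = (β + φ)/2 = (56.4 + 19.5)/2 = 38.0°, and the critical height
H_c = (4c/γ) · sinβ cosφ / [1 − cos(β − φ)]
    = (4·12.1/20.0) · sin56.4°·cos19.5° / [1 − cos(36.9°)]
    = 2.420 · 0.8329·0.9426 / [1 − 0.7997]
    = 2.420 · 0.7851 / 0.2003
    = 9.49 m

H_c = 9.49 m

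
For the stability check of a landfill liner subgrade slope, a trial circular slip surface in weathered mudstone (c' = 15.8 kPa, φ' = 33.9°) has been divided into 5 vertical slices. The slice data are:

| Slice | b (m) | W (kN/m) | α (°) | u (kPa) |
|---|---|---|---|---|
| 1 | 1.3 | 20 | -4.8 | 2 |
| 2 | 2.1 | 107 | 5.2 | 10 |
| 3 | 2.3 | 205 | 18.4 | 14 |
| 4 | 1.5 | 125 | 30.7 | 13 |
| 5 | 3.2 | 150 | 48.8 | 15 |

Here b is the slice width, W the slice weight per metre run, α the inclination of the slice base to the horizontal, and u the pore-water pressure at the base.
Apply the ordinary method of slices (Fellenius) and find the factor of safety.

FS = 1.80

Ordinary method of slices: FS = Σ[c'·Δl_i + (W_i cosα_i − u_i·Δl_i)·tanφ'] / Σ W_i sinα_i, with Δl_i = b_i / cosα_i.
Slice 1: Δl = 1.3/cos(-4.8°) = 1.305 m; N'_1 = 20·cos(-4.8°) − 2·1.305 = 17.3; c'Δl = 20.61; W sinα = -1.7
Slice 2: Δl = 2.1/cos5.2° = 2.109 m; N'_2 = 107·cos5.2° − 10·2.109 = 85.5; c'Δl = 33.32; W sinα = 9.7
Slice 3: Δl = 2.3/cos18.4° = 2.424 m; N'_3 = 205·cos18.4° − 14·2.424 = 160.6; c'Δl = 38.30; W sinα = 64.7
Slice 4: Δl = 1.5/cos30.7° = 1.744 m; N'_4 = 125·cos30.7° − 13·1.744 = 84.8; c'Δl = 27.56; W sinα = 63.8
Slice 5: Δl = 3.2/cos48.8° = 4.858 m; N'_5 = 150·cos48.8° − 15·4.858 = 25.9; c'Δl = 76.76; W sinα = 112.9
Σc'Δl = 196.5 kN/m; ΣN' = 374.1 kN/m; ΣW sinα = 249.4 kN/m
Resisting = 196.5 + 374.1·tan33.9° = 196.5 + 251.4 = 447.9 kN/m
FS = 447.9 / 249.4 = 1.796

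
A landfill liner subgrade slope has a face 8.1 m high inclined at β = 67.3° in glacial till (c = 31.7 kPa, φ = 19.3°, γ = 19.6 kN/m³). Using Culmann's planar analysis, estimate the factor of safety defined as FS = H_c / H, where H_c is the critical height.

FS = 2.10

H_c = (4c/γ) · sinβ cosφ / [1 − cos(β − φ)]
    = (4·31.7/19.6) · sin67.3°·cos19.3° / [1 − cos48.0°]
    = 6.469 · 0.8707 / 0.3309 = 17.02 m
FS = H_c / H = 17.02 / 8.1 = 2.102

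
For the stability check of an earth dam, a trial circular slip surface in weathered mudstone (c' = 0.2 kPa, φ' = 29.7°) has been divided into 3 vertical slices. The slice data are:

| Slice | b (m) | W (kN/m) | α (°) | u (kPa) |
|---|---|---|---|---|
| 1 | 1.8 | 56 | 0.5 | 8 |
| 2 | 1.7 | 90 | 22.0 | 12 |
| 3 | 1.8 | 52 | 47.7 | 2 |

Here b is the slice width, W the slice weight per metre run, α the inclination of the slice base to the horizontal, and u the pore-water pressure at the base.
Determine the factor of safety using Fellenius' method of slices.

Ordinary method of slices: FS = Σ[c'·Δl_i + (W_i cosα_i − u_i·Δl_i)·tanφ'] / Σ W_i sinα_i, with Δl_i = b_i / cosα_i.
Slice 1: Δl = 1.8/cos0.5° = 1.800 m; N'_1 = 56·cos0.5° − 8·1.800 = 41.6; c'Δl = 0.36; W sinα = 0.5
Slice 2: Δl = 1.7/cos22.0° = 1.834 m; N'_2 = 90·cos22.0° − 12·1.834 = 61.4; c'Δl = 0.37; W sinα = 33.7
Slice 3: Δl = 1.8/cos47.7° = 2.675 m; N'_3 = 52·cos47.7° − 2·2.675 = 29.6; c'Δl = 0.53; W sinα = 38.5
Σc'Δl = 1.3 kN/m; ΣN' = 132.7 kN/m; ΣW sinα = 72.7 kN/m
Resisting = 1.3 + 132.7·tan29.7° = 1.3 + 75.7 = 76.9 kN/m
FS = 76.9 / 72.7 = 1.059

FS = 1.06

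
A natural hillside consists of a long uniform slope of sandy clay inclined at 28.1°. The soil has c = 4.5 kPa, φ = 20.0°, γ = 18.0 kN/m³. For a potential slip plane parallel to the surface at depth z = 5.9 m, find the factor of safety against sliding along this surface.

For an infinite slope with a slip plane parallel to the surface (no pore pressure): FS = [c + γz cos²β tanφ] / [γz sinβ cosβ].
γz = 18.0·5.9 = 106.20 kN/m²
Numerator = 4.5 + 106.20·cos²28.1°·tan20.0° = 4.5 + 106.20·0.7781·0.3640 = 34.578 kPa
Denominator = 106.20·sin28.1°·cos28.1° = 106.20·0.4710·0.8821 = 44.125 kPa
FS = 34.578 / 44.125 = 0.784

FS = 0.78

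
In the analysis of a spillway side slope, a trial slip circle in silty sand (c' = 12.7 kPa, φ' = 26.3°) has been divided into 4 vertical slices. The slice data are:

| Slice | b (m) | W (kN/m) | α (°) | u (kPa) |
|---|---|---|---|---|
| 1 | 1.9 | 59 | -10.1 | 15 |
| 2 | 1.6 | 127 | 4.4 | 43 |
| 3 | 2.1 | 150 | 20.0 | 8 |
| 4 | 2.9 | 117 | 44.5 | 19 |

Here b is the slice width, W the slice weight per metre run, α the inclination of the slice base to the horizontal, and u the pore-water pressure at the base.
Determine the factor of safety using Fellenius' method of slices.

FS = 1.75

Ordinary method of slices: FS = Σ[c'·Δl_i + (W_i cosα_i − u_i·Δl_i)·tanφ'] / Σ W_i sinα_i, with Δl_i = b_i / cosα_i.
Slice 1: Δl = 1.9/cos(-10.1°) = 1.930 m; N'_1 = 59·cos(-10.1°) − 15·1.930 = 29.1; c'Δl = 24.51; W sinα = -10.3
Slice 2: Δl = 1.6/cos4.4° = 1.605 m; N'_2 = 127·cos4.4° − 43·1.605 = 57.6; c'Δl = 20.38; W sinα = 9.7
Slice 3: Δl = 2.1/cos20.0° = 2.235 m; N'_3 = 150·cos20.0° − 8·2.235 = 123.1; c'Δl = 28.38; W sinα = 51.3
Slice 4: Δl = 2.9/cos44.5° = 4.066 m; N'_4 = 117·cos44.5° − 19·4.066 = 6.2; c'Δl = 51.64; W sinα = 82.0
Σc'Δl = 124.9 kN/m; ΣN' = 216.0 kN/m; ΣW sinα = 132.7 kN/m
Resisting = 124.9 + 216.0·tan26.3° = 124.9 + 106.8 = 231.7 kN/m
FS = 231.7 / 132.7 = 1.746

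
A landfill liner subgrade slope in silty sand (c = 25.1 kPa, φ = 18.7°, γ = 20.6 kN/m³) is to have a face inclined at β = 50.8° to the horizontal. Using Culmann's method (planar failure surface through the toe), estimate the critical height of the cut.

Culmann's analysis gives the critical failure plane at α_cr = (β + φ)/2 = (50.8 + 18.7)/2 = 34.8°, and the critical height
H_c = (4c/γ) · sinβ cosφ / [1 − cos(β − φ)]
    = (4·25.1/20.6) · sin50.8°·cos18.7° / [1 − cos(32.1°)]
    = 4.874 · 0.7749·0.9472 / [1 − 0.8471]
    = 4.874 · 0.7340 / 0.1529
    = 23.40 m

H_c = 23.40 m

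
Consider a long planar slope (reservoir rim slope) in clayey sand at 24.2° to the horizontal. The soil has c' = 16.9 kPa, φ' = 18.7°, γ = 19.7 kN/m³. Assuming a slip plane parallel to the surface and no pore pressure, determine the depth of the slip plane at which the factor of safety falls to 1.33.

Setting FS = 1.33 in FS = [c' + γz cos²β tanφ'] / [γz sinβ cosβ] and solving for z:
z = c' / [γ cosβ (FS·sinβ − cosβ·tanφ')]
  = 16.9 / [19.7·cos24.2°·(1.33·sin24.2° − cos24.2°·tan18.7°)]
  = 16.9 / [19.7·0.9121·(1.33·0.4099 − 0.9121·0.3385)]
  = 16.9 / 4.2489 = 3.977 m

z = 3.98 m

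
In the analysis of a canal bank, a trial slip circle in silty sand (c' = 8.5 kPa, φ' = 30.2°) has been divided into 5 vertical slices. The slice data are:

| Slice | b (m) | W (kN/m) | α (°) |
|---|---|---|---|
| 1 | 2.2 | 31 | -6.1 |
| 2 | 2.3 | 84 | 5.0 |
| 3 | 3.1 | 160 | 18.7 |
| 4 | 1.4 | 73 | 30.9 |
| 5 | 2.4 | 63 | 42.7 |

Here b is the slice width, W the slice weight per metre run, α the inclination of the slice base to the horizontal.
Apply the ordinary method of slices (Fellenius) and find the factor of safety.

FS = 2.41

Ordinary method of slices: FS = Σ[c'·Δl_i + (W_i cosα_i)·tanφ'] / Σ W_i sinα_i, with Δl_i = b_i / cosα_i.
Slice 1: Δl = 2.2/cos(-6.1°) = 2.213 m; N'_1 = 31·cos(-6.1°) = 30.8; c'Δl = 18.81; W sinα = -3.3
Slice 2: Δl = 2.3/cos5.0° = 2.309 m; N'_2 = 84·cos5.0° = 83.7; c'Δl = 19.62; W sinα = 7.3
Slice 3: Δl = 3.1/cos18.7° = 3.273 m; N'_3 = 160·cos18.7° = 151.6; c'Δl = 27.82; W sinα = 51.3
Slice 4: Δl = 1.4/cos30.9° = 1.632 m; N'_4 = 73·cos30.9° = 62.6; c'Δl = 13.87; W sinα = 37.5
Slice 5: Δl = 2.4/cos42.7° = 3.266 m; N'_5 = 63·cos42.7° = 46.3; c'Δl = 27.76; W sinα = 42.7
Σc'Δl = 107.9 kN/m; ΣN' = 375.0 kN/m; ΣW sinα = 135.5 kN/m
Resisting = 107.9 + 375.0·tan30.2° = 107.9 + 218.3 = 326.1 kN/m
FS = 326.1 / 135.5 = 2.406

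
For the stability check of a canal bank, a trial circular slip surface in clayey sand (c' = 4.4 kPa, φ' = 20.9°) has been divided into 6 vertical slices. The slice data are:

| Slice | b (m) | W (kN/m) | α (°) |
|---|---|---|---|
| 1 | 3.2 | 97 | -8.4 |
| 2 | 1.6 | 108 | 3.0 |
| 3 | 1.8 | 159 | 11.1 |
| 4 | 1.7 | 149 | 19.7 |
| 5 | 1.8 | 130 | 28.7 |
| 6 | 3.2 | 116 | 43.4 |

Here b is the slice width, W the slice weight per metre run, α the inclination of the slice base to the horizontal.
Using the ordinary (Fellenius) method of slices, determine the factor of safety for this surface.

Ordinary method of slices: FS = Σ[c'·Δl_i + (W_i cosα_i)·tanφ'] / Σ W_i sinα_i, with Δl_i = b_i / cosα_i.
Slice 1: Δl = 3.2/cos(-8.4°) = 3.235 m; N'_1 = 97·cos(-8.4°) = 96.0; c'Δl = 14.23; W sinα = -14.2
Slice 2: Δl = 1.6/cos3.0° = 1.602 m; N'_2 = 108·cos3.0° = 107.9; c'Δl = 7.05; W sinα = 5.7
Slice 3: Δl = 1.8/cos11.1° = 1.834 m; N'_3 = 159·cos11.1° = 156.0; c'Δl = 8.07; W sinα = 30.6
Slice 4: Δl = 1.7/cos19.7° = 1.806 m; N'_4 = 149·cos19.7° = 140.3; c'Δl = 7.95; W sinα = 50.2
Slice 5: Δl = 1.8/cos28.7° = 2.052 m; N'_5 = 130·cos28.7° = 114.0; c'Δl = 9.03; W sinα = 62.4
Slice 6: Δl = 3.2/cos43.4° = 4.404 m; N'_6 = 116·cos43.4° = 84.3; c'Δl = 19.38; W sinα = 79.7
Σc'Δl = 65.7 kN/m; ΣN' = 698.4 kN/m; ΣW sinα = 214.5 kN/m
Resisting = 65.7 + 698.4·tan20.9° = 65.7 + 266.7 = 332.4 kN/m
FS = 332.4 / 214.5 = 1.550

FS = 1.55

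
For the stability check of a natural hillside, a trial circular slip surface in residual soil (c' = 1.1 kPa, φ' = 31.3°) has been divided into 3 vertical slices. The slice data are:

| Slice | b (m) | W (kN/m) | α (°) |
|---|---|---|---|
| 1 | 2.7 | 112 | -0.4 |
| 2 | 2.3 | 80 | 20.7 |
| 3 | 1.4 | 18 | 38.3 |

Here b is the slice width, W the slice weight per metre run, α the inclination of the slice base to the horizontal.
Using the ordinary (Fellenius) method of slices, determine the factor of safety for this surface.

Ordinary method of slices: FS = Σ[c'·Δl_i + (W_i cosα_i)·tanφ'] / Σ W_i sinα_i, with Δl_i = b_i / cosα_i.
Slice 1: Δl = 2.7/cos(-0.4°) = 2.700 m; N'_1 = 112·cos(-0.4°) = 112.0; c'Δl = 2.97; W sinα = -0.8
Slice 2: Δl = 2.3/cos20.7° = 2.459 m; N'_2 = 80·cos20.7° = 74.8; c'Δl = 2.70; W sinα = 28.3
Slice 3: Δl = 1.4/cos38.3° = 1.784 m; N'_3 = 18·cos38.3° = 14.1; c'Δl = 1.96; W sinα = 11.2
Σc'Δl = 7.6 kN/m; ΣN' = 201.0 kN/m; ΣW sinα = 38.7 kN/m
Resisting = 7.6 + 201.0·tan31.3° = 7.6 + 122.2 = 129.8 kN/m
FS = 129.8 / 38.7 = 3.359

FS = 3.36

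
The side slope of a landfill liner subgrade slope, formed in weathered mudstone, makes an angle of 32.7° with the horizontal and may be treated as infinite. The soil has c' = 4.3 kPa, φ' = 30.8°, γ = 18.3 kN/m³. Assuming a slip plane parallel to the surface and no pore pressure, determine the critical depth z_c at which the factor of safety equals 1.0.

Setting FS = 1.00 in FS = [c' + γz cos²β tanφ'] / [γz sinβ cosβ] and solving for z:
z = c' / [γ cosβ (FS·sinβ − cosβ·tanφ')]
  = 4.3 / [18.3·cos32.7°·(1.00·sin32.7° − cos32.7°·tan30.8°)]
  = 4.3 / [18.3·0.8415·(1.00·0.5402 − 0.8415·0.5961)]
  = 4.3 / 0.5944 = 7.234 m

z_c = 7.23 m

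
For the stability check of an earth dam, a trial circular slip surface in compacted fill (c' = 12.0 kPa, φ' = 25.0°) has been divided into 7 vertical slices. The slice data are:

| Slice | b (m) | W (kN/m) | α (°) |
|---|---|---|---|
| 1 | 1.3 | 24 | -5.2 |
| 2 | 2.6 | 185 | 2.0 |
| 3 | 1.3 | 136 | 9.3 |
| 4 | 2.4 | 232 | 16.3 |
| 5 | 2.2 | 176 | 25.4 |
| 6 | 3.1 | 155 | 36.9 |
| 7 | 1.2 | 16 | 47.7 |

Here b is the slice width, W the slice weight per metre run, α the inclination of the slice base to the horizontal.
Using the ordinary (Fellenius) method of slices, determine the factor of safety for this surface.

FS = 2.17

Ordinary method of slices: FS = Σ[c'·Δl_i + (W_i cosα_i)·tanφ'] / Σ W_i sinα_i, with Δl_i = b_i / cosα_i.
Slice 1: Δl = 1.3/cos(-5.2°) = 1.305 m; N'_1 = 24·cos(-5.2°) = 23.9; c'Δl = 15.66; W sinα = -2.2
Slice 2: Δl = 2.6/cos2.0° = 2.602 m; N'_2 = 185·cos2.0° = 184.9; c'Δl = 31.22; W sinα = 6.5
Slice 3: Δl = 1.3/cos9.3° = 1.317 m; N'_3 = 136·cos9.3° = 134.2; c'Δl = 15.81; W sinα = 22.0
Slice 4: Δl = 2.4/cos16.3° = 2.501 m; N'_4 = 232·cos16.3° = 222.7; c'Δl = 30.01; W sinα = 65.1
Slice 5: Δl = 2.2/cos25.4° = 2.435 m; N'_5 = 176·cos25.4° = 159.0; c'Δl = 29.23; W sinα = 75.5
Slice 6: Δl = 3.1/cos36.9° = 3.877 m; N'_6 = 155·cos36.9° = 124.0; c'Δl = 46.52; W sinα = 93.1
Slice 7: Δl = 1.2/cos47.7° = 1.783 m; N'_7 = 16·cos47.7° = 10.8; c'Δl = 21.40; W sinα = 11.8
Σc'Δl = 189.8 kN/m; ΣN' = 859.4 kN/m; ΣW sinα = 271.8 kN/m
Resisting = 189.8 + 859.4·tan25.0° = 189.8 + 400.7 = 590.6 kN/m
FS = 590.6 / 271.8 = 2.173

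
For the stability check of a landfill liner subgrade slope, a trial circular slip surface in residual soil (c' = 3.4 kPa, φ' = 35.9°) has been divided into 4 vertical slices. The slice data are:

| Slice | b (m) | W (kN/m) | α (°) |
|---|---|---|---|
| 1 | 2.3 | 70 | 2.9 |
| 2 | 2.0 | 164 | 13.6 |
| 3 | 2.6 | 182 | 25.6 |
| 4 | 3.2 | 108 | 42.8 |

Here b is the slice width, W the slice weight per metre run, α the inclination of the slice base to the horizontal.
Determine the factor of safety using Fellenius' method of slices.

Ordinary method of slices: FS = Σ[c'·Δl_i + (W_i cosα_i)·tanφ'] / Σ W_i sinα_i, with Δl_i = b_i / cosα_i.
Slice 1: Δl = 2.3/cos2.9° = 2.303 m; N'_1 = 70·cos2.9° = 69.9; c'Δl = 7.83; W sinα = 3.5
Slice 2: Δl = 2.0/cos13.6° = 2.058 m; N'_2 = 164·cos13.6° = 159.4; c'Δl = 7.00; W sinα = 38.6
Slice 3: Δl = 2.6/cos25.6° = 2.883 m; N'_3 = 182·cos25.6° = 164.1; c'Δl = 9.80; W sinα = 78.6
Slice 4: Δl = 3.2/cos42.8° = 4.361 m; N'_4 = 108·cos42.8° = 79.2; c'Δl = 14.83; W sinα = 73.4
Σc'Δl = 39.5 kN/m; ΣN' = 472.7 kN/m; ΣW sinα = 194.1 kN/m
Resisting = 39.5 + 472.7·tan35.9° = 39.5 + 342.2 = 381.6 kN/m
FS = 381.6 / 194.1 = 1.966

FS = 1.97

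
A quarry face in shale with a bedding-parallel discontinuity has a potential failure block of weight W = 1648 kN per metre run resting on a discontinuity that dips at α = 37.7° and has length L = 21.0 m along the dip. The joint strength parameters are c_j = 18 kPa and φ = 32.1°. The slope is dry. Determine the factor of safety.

Resolving the block weight along and normal to the plane and applying the Mohr–Coulomb strength on the joint:
N' = W cosα = 1648·cos37.7° = 1303.9 kN/m
Driving force T = W sinα = 1648·sin37.7° = 1007.8 kN/m
Resisting force R = c_j·L + N'·tanφ = 18·21.0 + 1303.9·tan32.1° = 378.0 + 818.0 = 1196.0 kN/m
FS = R / T = 1196.0 / 1007.8 = 1.187

FS = 1.19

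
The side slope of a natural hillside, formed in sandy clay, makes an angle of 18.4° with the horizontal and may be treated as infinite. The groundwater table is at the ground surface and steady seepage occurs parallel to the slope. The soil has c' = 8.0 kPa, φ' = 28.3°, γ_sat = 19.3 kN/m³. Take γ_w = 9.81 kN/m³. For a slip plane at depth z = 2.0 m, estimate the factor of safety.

With seepage parallel to the slope and the water table at the surface, the effective normal stress on the slip plane uses the buoyant unit weight γ' = γ_sat − γ_w while the driving shear stress uses γ_sat:
FS = [c' + γ' z cos²β tanφ'] / [γ_sat z sinβ cosβ]
γ' = 19.3 − 9.81 = 9.49 kN/m³
Numerator = 8.0 + 9.49·2.0·cos²18.4°·tan28.3° = 8.0 + 9.49·2.0·0.9004·0.5384 = 17.201 kPa
Denominator = 19.3·2.0·sin18.4°·cos18.4° = 19.3·2.0·0.3156·0.9489 = 11.561 kPa
FS = 17.201 / 11.561 = 1.488

FS = 1.49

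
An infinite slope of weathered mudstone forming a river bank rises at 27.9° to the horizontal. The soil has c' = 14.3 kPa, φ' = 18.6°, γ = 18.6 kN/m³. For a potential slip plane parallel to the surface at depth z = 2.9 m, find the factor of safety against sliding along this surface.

FS = 1.28

For an infinite slope with a slip plane parallel to the surface (no pore pressure): FS = [c' + γz cos²β tanφ'] / [γz sinβ cosβ].
γz = 18.6·2.9 = 53.94 kN/m²
Numerator = 14.3 + 53.94·cos²27.9°·tan18.6° = 14.3 + 53.94·0.7810·0.3365 = 28.478 kPa
Denominator = 53.94·sin27.9°·cos27.9° = 53.94·0.4679·0.8838 = 22.306 kPa
FS = 28.478 / 22.306 = 1.277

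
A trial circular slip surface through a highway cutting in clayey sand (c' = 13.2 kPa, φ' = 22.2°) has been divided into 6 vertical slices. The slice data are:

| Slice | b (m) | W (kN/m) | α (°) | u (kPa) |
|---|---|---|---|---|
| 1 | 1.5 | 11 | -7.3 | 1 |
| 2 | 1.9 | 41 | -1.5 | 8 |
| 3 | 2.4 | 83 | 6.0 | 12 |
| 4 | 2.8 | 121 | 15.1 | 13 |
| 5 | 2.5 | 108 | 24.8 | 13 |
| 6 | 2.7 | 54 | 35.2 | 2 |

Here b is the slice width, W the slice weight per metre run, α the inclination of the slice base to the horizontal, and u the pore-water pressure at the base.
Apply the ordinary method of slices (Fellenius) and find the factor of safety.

Ordinary method of slices: FS = Σ[c'·Δl_i + (W_i cosα_i − u_i·Δl_i)·tanφ'] / Σ W_i sinα_i, with Δl_i = b_i / cosα_i.
Slice 1: Δl = 1.5/cos(-7.3°) = 1.512 m; N'_1 = 11·cos(-7.3°) − 1·1.512 = 9.4; c'Δl = 19.96; W sinα = -1.4
Slice 2: Δl = 1.9/cos(-1.5°) = 1.901 m; N'_2 = 41·cos(-1.5°) − 8·1.901 = 25.8; c'Δl = 25.09; W sinα = -1.1
Slice 3: Δl = 2.4/cos6.0° = 2.413 m; N'_3 = 83·cos6.0° − 12·2.413 = 53.6; c'Δl = 31.85; W sinα = 8.7
Slice 4: Δl = 2.8/cos15.1° = 2.900 m; N'_4 = 121·cos15.1° − 13·2.900 = 79.1; c'Δl = 38.28; W sinα = 31.5
Slice 5: Δl = 2.5/cos24.8° = 2.754 m; N'_5 = 108·cos24.8° − 13·2.754 = 62.2; c'Δl = 36.35; W sinα = 45.3
Slice 6: Δl = 2.7/cos35.2° = 3.304 m; N'_6 = 54·cos35.2° − 2·3.304 = 37.5; c'Δl = 43.62; W sinα = 31.1
Σc'Δl = 195.2 kN/m; ΣN' = 267.6 kN/m; ΣW sinα = 114.2 kN/m
Resisting = 195.2 + 267.6·tan22.2° = 195.2 + 109.2 = 304.4 kN/m
FS = 304.4 / 114.2 = 2.666

FS = 2.67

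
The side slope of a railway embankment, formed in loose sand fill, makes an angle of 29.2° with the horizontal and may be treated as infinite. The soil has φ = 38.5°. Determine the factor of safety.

FS = 1.42

For a dry cohesionless infinite slope the factor of safety is FS = tanφ / tanβ.
FS = tan38.5° / tan29.2° = 0.7954 / 0.5589 = 1.423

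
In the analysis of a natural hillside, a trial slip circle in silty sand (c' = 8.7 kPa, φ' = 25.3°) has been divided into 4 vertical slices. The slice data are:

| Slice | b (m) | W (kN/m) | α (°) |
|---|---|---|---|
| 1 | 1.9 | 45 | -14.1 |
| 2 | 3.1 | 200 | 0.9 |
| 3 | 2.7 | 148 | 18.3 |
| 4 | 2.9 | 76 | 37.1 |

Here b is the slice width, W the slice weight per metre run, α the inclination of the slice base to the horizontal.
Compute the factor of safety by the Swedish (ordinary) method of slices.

FS = 3.68

Ordinary method of slices: FS = Σ[c'·Δl_i + (W_i cosα_i)·tanφ'] / Σ W_i sinα_i, with Δl_i = b_i / cosα_i.
Slice 1: Δl = 1.9/cos(-14.1°) = 1.959 m; N'_1 = 45·cos(-14.1°) = 43.6; c'Δl = 17.04; W sinα = -11.0
Slice 2: Δl = 3.1/cos0.9° = 3.100 m; N'_2 = 200·cos0.9° = 200.0; c'Δl = 26.97; W sinα = 3.1
Slice 3: Δl = 2.7/cos18.3° = 2.844 m; N'_3 = 148·cos18.3° = 140.5; c'Δl = 24.74; W sinα = 46.5
Slice 4: Δl = 2.9/cos37.1° = 3.636 m; N'_4 = 76·cos37.1° = 60.6; c'Δl = 31.63; W sinα = 45.8
Σc'Δl = 100.4 kN/m; ΣN' = 444.8 kN/m; ΣW sinα = 84.5 kN/m
Resisting = 100.4 + 444.8·tan25.3° = 100.4 + 210.2 = 310.6 kN/m
FS = 310.6 / 84.5 = 3.676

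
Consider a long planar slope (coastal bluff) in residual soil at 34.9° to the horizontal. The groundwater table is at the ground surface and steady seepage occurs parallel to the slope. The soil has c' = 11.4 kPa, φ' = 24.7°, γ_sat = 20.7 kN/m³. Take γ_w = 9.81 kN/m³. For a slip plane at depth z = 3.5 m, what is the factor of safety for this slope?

FS = 0.68

With seepage parallel to the slope and the water table at the surface, the effective normal stress on the slip plane uses the buoyant unit weight γ' = γ_sat − γ_w while the driving shear stress uses γ_sat:
FS = [c' + γ' z cos²β tanφ'] / [γ_sat z sinβ cosβ]
γ' = 20.7 − 9.81 = 10.89 kN/m³
Numerator = 11.4 + 10.89·3.5·cos²34.9°·tan24.7° = 11.4 + 10.89·3.5·0.6726·0.4599 = 23.192 kPa
Denominator = 20.7·3.5·sin34.9°·cos34.9° = 20.7·3.5·0.5721·0.8202 = 33.997 kPa
FS = 23.192 / 33.997 = 0.682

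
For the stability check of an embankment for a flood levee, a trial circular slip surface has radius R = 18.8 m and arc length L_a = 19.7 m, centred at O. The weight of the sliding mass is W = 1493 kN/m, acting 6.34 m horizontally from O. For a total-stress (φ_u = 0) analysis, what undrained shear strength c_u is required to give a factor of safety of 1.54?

FS = c_u·L_a·R / (W·d), so c_u = FS·W·d / (L_a·R).
c_u = 1.54·1493·6.34 / (19.70·18.8) = 14577.1 / 370.36 = 39.36 kPa

c_u = 39.4 kPa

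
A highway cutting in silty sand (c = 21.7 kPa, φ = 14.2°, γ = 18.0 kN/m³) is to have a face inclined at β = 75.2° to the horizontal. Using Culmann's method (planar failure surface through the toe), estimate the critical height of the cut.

H_c = 8.77 m

Culmann's analysis gives the critical failure plane at α_cr = (β + φ)/2 = (75.2 + 14.2)/2 = 44.7°, and the critical height
H_c = (4c/γ) · sinβ cosφ / [1 − cos(β − φ)]
    = (4·21.7/18.0) · sin75.2°·cos14.2° / [1 − cos(61.0°)]
    = 4.822 · 0.9668·0.9694 / [1 − 0.4848]
    = 4.822 · 0.9373 / 0.5152
    = 8.77 m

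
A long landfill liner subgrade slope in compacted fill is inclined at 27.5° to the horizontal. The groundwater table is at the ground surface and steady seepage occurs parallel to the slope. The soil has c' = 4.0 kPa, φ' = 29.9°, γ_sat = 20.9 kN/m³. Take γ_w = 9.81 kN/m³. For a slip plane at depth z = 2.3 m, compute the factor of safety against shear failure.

FS = 0.79

With seepage parallel to the slope and the water table at the surface, the effective normal stress on the slip plane uses the buoyant unit weight γ' = γ_sat − γ_w while the driving shear stress uses γ_sat:
FS = [c' + γ' z cos²β tanφ'] / [γ_sat z sinβ cosβ]
γ' = 20.9 − 9.81 = 11.09 kN/m³
Numerator = 4.0 + 11.09·2.3·cos²27.5°·tan29.9° = 4.0 + 11.09·2.3·0.7868·0.5750 = 15.540 kPa
Denominator = 20.9·2.3·sin27.5°·cos27.5° = 20.9·2.3·0.4617·0.8870 = 19.688 kPa
FS = 15.540 / 19.688 = 0.789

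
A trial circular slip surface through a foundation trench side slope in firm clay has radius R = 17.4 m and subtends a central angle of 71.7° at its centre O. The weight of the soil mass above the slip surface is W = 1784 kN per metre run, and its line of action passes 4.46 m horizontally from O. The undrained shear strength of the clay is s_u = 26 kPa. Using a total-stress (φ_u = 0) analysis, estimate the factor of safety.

FS = 1.24

Taking moments about the centre O, the resisting moment is provided by the undrained shear strength acting along the arc:
Arc length L_a = R·θ = 17.4·(71.7°·π/180) = 17.4·1.2514 = 21.77 m
M_R = s_u·L_a·R = 26·21.77·17.4 = 9850.7 kN·m/m
M_D = W·d = 1784·4.46 = 7956.6 kN·m/m
FS = M_R / M_D = 9850.7 / 7956.6 = 1.238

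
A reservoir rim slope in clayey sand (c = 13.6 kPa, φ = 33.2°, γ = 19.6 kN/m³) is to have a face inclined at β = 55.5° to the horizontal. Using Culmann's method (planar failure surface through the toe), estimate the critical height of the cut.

H_c = 25.59 m

Culmann's analysis gives the critical failure plane at α_cr = (β + φ)/2 = (55.5 + 33.2)/2 = 44.4°, and the critical height
H_c = (4c/γ) · sinβ cosφ / [1 − cos(β − φ)]
    = (4·13.6/19.6) · sin55.5°·cos33.2° / [1 − cos(22.3°)]
    = 2.776 · 0.8241·0.8368 / [1 − 0.9252]
    = 2.776 · 0.6896 / 0.0748
    = 25.59 m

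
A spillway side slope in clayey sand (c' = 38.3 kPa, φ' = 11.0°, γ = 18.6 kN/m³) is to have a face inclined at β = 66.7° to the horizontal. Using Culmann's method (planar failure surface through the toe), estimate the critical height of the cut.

H_c = 17.01 m

Culmann's analysis gives the critical failure plane at α_cr = (β + φ')/2 = (66.7 + 11.0)/2 = 38.9°, and the critical height
H_c = (4c'/γ) · sinβ cosφ' / [1 − cos(β − φ')]
    = (4·38.3/18.6) · sin66.7°·cos11.0° / [1 − cos(55.7°)]
    = 8.237 · 0.9184·0.9816 / [1 − 0.5635]
    = 8.237 · 0.9016 / 0.4365
    = 17.01 m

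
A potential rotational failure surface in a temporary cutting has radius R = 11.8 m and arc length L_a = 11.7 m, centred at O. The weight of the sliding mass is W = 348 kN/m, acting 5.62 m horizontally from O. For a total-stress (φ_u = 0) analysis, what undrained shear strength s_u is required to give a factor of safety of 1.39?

FS = s_u·L_a·R / (W·d), so s_u = FS·W·d / (L_a·R).
s_u = 1.39·348·5.62 / (11.70·11.8) = 2718.5 / 138.06 = 19.69 kPa

s_u = 19.7 kPa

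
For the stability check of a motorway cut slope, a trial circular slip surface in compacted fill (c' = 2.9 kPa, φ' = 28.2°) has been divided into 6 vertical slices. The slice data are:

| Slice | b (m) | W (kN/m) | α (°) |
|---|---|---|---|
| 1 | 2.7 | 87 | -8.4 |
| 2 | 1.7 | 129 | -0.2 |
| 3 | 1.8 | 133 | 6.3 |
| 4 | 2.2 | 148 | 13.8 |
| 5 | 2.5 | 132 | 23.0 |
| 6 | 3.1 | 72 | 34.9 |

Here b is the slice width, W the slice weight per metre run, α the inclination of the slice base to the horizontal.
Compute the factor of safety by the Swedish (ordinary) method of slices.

Ordinary method of slices: FS = Σ[c'·Δl_i + (W_i cosα_i)·tanφ'] / Σ W_i sinα_i, with Δl_i = b_i / cosα_i.
Slice 1: Δl = 2.7/cos(-8.4°) = 2.729 m; N'_1 = 87·cos(-8.4°) = 86.1; c'Δl = 7.91; W sinα = -12.7
Slice 2: Δl = 1.7/cos(-0.2°) = 1.700 m; N'_2 = 129·cos(-0.2°) = 129.0; c'Δl = 4.93; W sinα = -0.5
Slice 3: Δl = 1.8/cos6.3° = 1.811 m; N'_3 = 133·cos6.3° = 132.2; c'Δl = 5.25; W sinα = 14.6
Slice 4: Δl = 2.2/cos13.8° = 2.265 m; N'_4 = 148·cos13.8° = 143.7; c'Δl = 6.57; W sinα = 35.3
Slice 5: Δl = 2.5/cos23.0° = 2.716 m; N'_5 = 132·cos23.0° = 121.5; c'Δl = 7.88; W sinα = 51.6
Slice 6: Δl = 3.1/cos34.9° = 3.780 m; N'_6 = 72·cos34.9° = 59.1; c'Δl = 10.96; W sinα = 41.2
Σc'Δl = 43.5 kN/m; ΣN' = 671.5 kN/m; ΣW sinα = 129.5 kN/m
Resisting = 43.5 + 671.5·tan28.2° = 43.5 + 360.1 = 403.6 kN/m
FS = 403.6 / 129.5 = 3.116

FS = 3.12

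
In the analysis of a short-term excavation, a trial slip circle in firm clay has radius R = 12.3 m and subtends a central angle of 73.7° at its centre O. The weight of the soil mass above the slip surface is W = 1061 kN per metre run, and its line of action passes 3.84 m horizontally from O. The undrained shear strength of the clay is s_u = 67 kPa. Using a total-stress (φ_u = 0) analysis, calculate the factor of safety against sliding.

FS = 3.20

Taking moments about the centre O, the resisting moment is provided by the undrained shear strength acting along the arc:
Arc length L_a = R·θ = 12.3·(73.7°·π/180) = 12.3·1.2863 = 15.82 m
M_R = s_u·L_a·R = 67·15.82·12.3 = 13038.6 kN·m/m
M_D = W·d = 1061·3.84 = 4074.2 kN·m/m
FS = M_R / M_D = 13038.6 / 4074.2 = 3.200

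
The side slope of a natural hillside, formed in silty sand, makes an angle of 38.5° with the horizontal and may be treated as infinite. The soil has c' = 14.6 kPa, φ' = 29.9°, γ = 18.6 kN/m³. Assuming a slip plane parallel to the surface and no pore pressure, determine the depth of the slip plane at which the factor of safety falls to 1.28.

z = 2.89 m

Setting FS = 1.28 in FS = [c' + γz cos²β tanφ'] / [γz sinβ cosβ] and solving for z:
z = c' / [γ cosβ (FS·sinβ − cosβ·tanφ')]
  = 14.6 / [18.6·cos38.5°·(1.28·sin38.5° − cos38.5°·tan29.9°)]
  = 14.6 / [18.6·0.7826·(1.28·0.6225 − 0.7826·0.5750)]
  = 14.6 / 5.0482 = 2.892 m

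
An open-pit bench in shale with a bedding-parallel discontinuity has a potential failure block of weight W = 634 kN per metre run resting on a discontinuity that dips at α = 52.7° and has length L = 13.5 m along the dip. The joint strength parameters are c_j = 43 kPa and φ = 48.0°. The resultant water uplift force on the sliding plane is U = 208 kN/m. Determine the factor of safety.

Resolving the block weight along and normal to the plane and applying the Mohr–Coulomb strength on the joint:
N' = W cosα − U = 634·cos52.7° − 208 = 176.2 kN/m
Driving force T = W sinα = 634·sin52.7° = 504.3 kN/m
Resisting force R = c_j·L + N'·tanφ = 43·13.5 + 176.2·tan48.0° = 580.5 + 195.7 = 776.2 kN/m
FS = R / T = 776.2 / 504.3 = 1.539

FS = 1.54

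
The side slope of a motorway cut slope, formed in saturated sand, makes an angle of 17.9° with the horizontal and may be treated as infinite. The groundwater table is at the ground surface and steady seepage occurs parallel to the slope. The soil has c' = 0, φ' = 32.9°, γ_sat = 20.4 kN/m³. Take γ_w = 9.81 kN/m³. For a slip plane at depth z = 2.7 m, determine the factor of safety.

With seepage parallel to the slope and the water table at the surface, the effective normal stress on the slip plane uses the buoyant unit weight γ' = γ_sat − γ_w while the driving shear stress uses γ_sat:
FS = [c' + γ' z cos²β tanφ'] / [γ_sat z sinβ cosβ]
(For c' = 0 this reduces to FS = (γ'/γ_sat)·tanφ'/tanβ.)
γ' = 20.4 − 9.81 = 10.59 kN/m³
Numerator = 0.0 + 10.59·2.7·cos²17.9°·tan32.9° = 0.0 + 10.59·2.7·0.9055·0.6469 = 16.750 kPa
Denominator = 20.4·2.7·sin17.9°·cos17.9° = 20.4·2.7·0.3074·0.9516 = 16.110 kPa
FS = 16.750 / 16.110 = 1.040

FS = 1.04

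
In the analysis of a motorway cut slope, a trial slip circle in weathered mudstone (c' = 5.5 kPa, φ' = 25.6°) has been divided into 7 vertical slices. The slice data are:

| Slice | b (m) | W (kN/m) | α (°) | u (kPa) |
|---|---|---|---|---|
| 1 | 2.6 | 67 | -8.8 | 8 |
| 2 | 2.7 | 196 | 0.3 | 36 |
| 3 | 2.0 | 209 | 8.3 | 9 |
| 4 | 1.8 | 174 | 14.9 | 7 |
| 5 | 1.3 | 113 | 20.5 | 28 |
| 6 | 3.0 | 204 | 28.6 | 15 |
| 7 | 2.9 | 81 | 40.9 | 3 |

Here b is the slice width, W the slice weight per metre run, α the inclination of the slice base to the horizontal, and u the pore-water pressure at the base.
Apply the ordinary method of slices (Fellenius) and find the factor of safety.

FS = 1.75

Ordinary method of slices: FS = Σ[c'·Δl_i + (W_i cosα_i − u_i·Δl_i)·tanφ'] / Σ W_i sinα_i, with Δl_i = b_i / cosα_i.
Slice 1: Δl = 2.6/cos(-8.8°) = 2.631 m; N'_1 = 67·cos(-8.8°) − 8·2.631 = 45.2; c'Δl = 14.47; W sinα = -10.3
Slice 2: Δl = 2.7/cos0.3° = 2.700 m; N'_2 = 196·cos0.3° − 36·2.700 = 98.8; c'Δl = 14.85; W sinα = 1.0
Slice 3: Δl = 2.0/cos8.3° = 2.021 m; N'_3 = 209·cos8.3° − 9·2.021 = 188.6; c'Δl = 11.12; W sinα = 30.2
Slice 4: Δl = 1.8/cos14.9° = 1.863 m; N'_4 = 174·cos14.9° − 7·1.863 = 155.1; c'Δl = 10.24; W sinα = 44.7
Slice 5: Δl = 1.3/cos20.5° = 1.388 m; N'_5 = 113·cos20.5° − 28·1.388 = 67.0; c'Δl = 7.63; W sinα = 39.6
Slice 6: Δl = 3.0/cos28.6° = 3.417 m; N'_6 = 204·cos28.6° − 15·3.417 = 127.9; c'Δl = 18.79; W sinα = 97.7
Slice 7: Δl = 2.9/cos40.9° = 3.837 m; N'_7 = 81·cos40.9° − 3·3.837 = 49.7; c'Δl = 21.10; W sinα = 53.0
Σc'Δl = 98.2 kN/m; ΣN' = 732.2 kN/m; ΣW sinα = 255.9 kN/m
Resisting = 98.2 + 732.2·tan25.6° = 98.2 + 350.8 = 449.0 kN/m
FS = 449.0 / 255.9 = 1.754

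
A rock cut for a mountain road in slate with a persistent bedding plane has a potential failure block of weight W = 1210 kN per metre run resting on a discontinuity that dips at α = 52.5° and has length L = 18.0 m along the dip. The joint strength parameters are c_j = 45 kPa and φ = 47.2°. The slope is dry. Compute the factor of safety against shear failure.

Resolving the block weight along and normal to the plane and applying the Mohr–Coulomb strength on the joint:
N' = W cosα = 1210·cos52.5° = 736.6 kN/m
Driving force T = W sinα = 1210·sin52.5° = 960.0 kN/m
Resisting force R = c_j·L + N'·tanφ = 45·18.0 + 736.6·tan47.2° = 810.0 + 795.5 = 1605.5 kN/m
FS = R / T = 1605.5 / 960.0 = 1.672

FS = 1.67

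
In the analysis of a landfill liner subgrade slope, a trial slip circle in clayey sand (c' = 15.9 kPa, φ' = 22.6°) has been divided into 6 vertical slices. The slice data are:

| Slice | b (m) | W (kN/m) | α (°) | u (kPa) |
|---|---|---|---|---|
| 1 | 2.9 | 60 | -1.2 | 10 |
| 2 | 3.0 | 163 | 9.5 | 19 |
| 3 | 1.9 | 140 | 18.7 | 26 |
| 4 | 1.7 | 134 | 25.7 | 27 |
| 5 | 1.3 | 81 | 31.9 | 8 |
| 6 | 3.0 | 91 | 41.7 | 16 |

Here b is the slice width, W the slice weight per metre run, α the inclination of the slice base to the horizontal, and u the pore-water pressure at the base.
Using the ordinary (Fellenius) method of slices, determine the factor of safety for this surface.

FS = 1.67

Ordinary method of slices: FS = Σ[c'·Δl_i + (W_i cosα_i − u_i·Δl_i)·tanφ'] / Σ W_i sinα_i, with Δl_i = b_i / cosα_i.
Slice 1: Δl = 2.9/cos(-1.2°) = 2.901 m; N'_1 = 60·cos(-1.2°) − 10·2.901 = 31.0; c'Δl = 46.12; W sinα = -1.3
Slice 2: Δl = 3.0/cos9.5° = 3.042 m; N'_2 = 163·cos9.5° − 19·3.042 = 103.0; c'Δl = 48.36; W sinα = 26.9
Slice 3: Δl = 1.9/cos18.7° = 2.006 m; N'_3 = 140·cos18.7° − 26·2.006 = 80.5; c'Δl = 31.89; W sinα = 44.9
Slice 4: Δl = 1.7/cos25.7° = 1.887 m; N'_4 = 134·cos25.7° − 27·1.887 = 69.8; c'Δl = 30.00; W sinα = 58.1
Slice 5: Δl = 1.3/cos31.9° = 1.531 m; N'_5 = 81·cos31.9° − 8·1.531 = 56.5; c'Δl = 24.35; W sinα = 42.8
Slice 6: Δl = 3.0/cos41.7° = 4.018 m; N'_6 = 91·cos41.7° − 16·4.018 = 3.7; c'Δl = 63.89; W sinα = 60.5
Σc'Δl = 244.6 kN/m; ΣN' = 344.4 kN/m; ΣW sinα = 232.0 kN/m
Resisting = 244.6 + 344.4·tan22.6° = 244.6 + 143.4 = 388.0 kN/m
FS = 388.0 / 232.0 = 1.672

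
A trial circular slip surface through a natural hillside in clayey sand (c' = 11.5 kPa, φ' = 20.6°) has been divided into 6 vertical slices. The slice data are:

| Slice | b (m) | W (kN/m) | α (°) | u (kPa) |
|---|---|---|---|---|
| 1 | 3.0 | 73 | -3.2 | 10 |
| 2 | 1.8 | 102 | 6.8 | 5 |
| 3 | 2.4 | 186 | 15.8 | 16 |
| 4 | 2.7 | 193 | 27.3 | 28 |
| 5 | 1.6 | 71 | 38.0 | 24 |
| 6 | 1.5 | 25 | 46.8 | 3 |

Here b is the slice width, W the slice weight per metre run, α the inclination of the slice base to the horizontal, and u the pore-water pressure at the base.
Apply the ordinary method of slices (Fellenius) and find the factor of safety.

Ordinary method of slices: FS = Σ[c'·Δl_i + (W_i cosα_i − u_i·Δl_i)·tanφ'] / Σ W_i sinα_i, with Δl_i = b_i / cosα_i.
Slice 1: Δl = 3.0/cos(-3.2°) = 3.005 m; N'_1 = 73·cos(-3.2°) − 10·3.005 = 42.8; c'Δl = 34.55; W sinα = -4.1
Slice 2: Δl = 1.8/cos6.8° = 1.813 m; N'_2 = 102·cos6.8° − 5·1.813 = 92.2; c'Δl = 20.85; W sinα = 12.1
Slice 3: Δl = 2.4/cos15.8° = 2.494 m; N'_3 = 186·cos15.8° − 16·2.494 = 139.1; c'Δl = 28.68; W sinα = 50.6
Slice 4: Δl = 2.7/cos27.3° = 3.038 m; N'_4 = 193·cos27.3° − 28·3.038 = 86.4; c'Δl = 34.94; W sinα = 88.5
Slice 5: Δl = 1.6/cos38.0° = 2.030 m; N'_5 = 71·cos38.0° − 24·2.030 = 7.2; c'Δl = 23.35; W sinα = 43.7
Slice 6: Δl = 1.5/cos46.8° = 2.191 m; N'_6 = 25·cos46.8° − 3·2.191 = 10.5; c'Δl = 25.20; W sinα = 18.2
Σc'Δl = 167.6 kN/m; ΣN' = 378.3 kN/m; ΣW sinα = 209.1 kN/m
Resisting = 167.6 + 378.3·tan20.6° = 167.6 + 142.2 = 309.8 kN/m
FS = 309.8 / 209.1 = 1.481

FS = 1.48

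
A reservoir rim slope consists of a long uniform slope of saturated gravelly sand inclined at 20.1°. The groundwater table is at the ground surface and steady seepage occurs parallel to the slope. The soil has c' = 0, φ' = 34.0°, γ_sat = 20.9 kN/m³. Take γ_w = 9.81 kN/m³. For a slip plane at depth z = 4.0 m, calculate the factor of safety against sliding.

With seepage parallel to the slope and the water table at the surface, the effective normal stress on the slip plane uses the buoyant unit weight γ' = γ_sat − γ_w while the driving shear stress uses γ_sat:
FS = [c' + γ' z cos²β tanφ'] / [γ_sat z sinβ cosβ]
(For c' = 0 this reduces to FS = (γ'/γ_sat)·tanφ'/tanβ.)
γ' = 20.9 − 9.81 = 11.09 kN/m³
Numerator = 0.0 + 11.09·4.0·cos²20.1°·tan34.0° = 0.0 + 11.09·4.0·0.8819·0.6745 = 26.387 kPa
Denominator = 20.9·4.0·sin20.1°·cos20.1° = 20.9·4.0·0.3437·0.9391 = 26.980 kPa
FS = 26.387 / 26.980 = 0.978

FS = 0.98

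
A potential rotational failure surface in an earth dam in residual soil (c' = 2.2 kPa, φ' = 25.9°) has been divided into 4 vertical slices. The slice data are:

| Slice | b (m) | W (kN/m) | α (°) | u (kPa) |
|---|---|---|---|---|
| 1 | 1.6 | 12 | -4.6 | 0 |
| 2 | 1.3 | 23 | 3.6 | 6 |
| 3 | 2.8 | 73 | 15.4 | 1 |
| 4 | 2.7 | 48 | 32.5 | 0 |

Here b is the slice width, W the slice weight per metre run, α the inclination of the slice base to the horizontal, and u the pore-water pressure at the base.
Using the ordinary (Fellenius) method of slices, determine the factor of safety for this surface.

Ordinary method of slices: FS = Σ[c'·Δl_i + (W_i cosα_i − u_i·Δl_i)·tanφ'] / Σ W_i sinα_i, with Δl_i = b_i / cosα_i.
Slice 1: Δl = 1.6/cos(-4.6°) = 1.605 m; N'_1 = 12·cos(-4.6°) − 0·1.605 = 12.0; c'Δl = 3.53; W sinα = -1.0
Slice 2: Δl = 1.3/cos3.6° = 1.303 m; N'_2 = 23·cos3.6° − 6·1.303 = 15.1; c'Δl = 2.87; W sinα = 1.4
Slice 3: Δl = 2.8/cos15.4° = 2.904 m; N'_3 = 73·cos15.4° − 1·2.904 = 67.5; c'Δl = 6.39; W sinα = 19.4
Slice 4: Δl = 2.7/cos32.5° = 3.201 m; N'_4 = 48·cos32.5° − 0·3.201 = 40.5; c'Δl = 7.04; W sinα = 25.8
Σc'Δl = 19.8 kN/m; ΣN' = 135.1 kN/m; ΣW sinα = 45.7 kN/m
Resisting = 19.8 + 135.1·tan25.9° = 19.8 + 65.6 = 85.4 kN/m
FS = 85.4 / 45.7 = 1.871

FS = 1.87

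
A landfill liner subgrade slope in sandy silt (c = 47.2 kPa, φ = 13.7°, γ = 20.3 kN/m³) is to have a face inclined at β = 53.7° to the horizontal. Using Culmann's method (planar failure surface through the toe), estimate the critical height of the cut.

Culmann's analysis gives the critical failure plane at α_cr = (β + φ)/2 = (53.7 + 13.7)/2 = 33.7°, and the critical height
H_c = (4c/γ) · sinβ cosφ / [1 − cos(β − φ)]
    = (4·47.2/20.3) · sin53.7°·cos13.7° / [1 − cos(40.0°)]
    = 9.300 · 0.8059·0.9715 / [1 − 0.7660]
    = 9.300 · 0.7830 / 0.2340
    = 31.13 m

H_c = 31.13 m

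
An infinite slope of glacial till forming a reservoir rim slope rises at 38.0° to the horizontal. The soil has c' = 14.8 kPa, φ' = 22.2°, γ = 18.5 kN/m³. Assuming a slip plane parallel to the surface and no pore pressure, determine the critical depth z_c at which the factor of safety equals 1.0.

Setting FS = 1.00 in FS = [c' + γz cos²β tanφ'] / [γz sinβ cosβ] and solving for z:
z = c' / [γ cosβ (FS·sinβ − cosβ·tanφ')]
  = 14.8 / [18.5·cos38.0°·(1.00·sin38.0° − cos38.0°·tan22.2°)]
  = 14.8 / [18.5·0.7880·(1.00·0.6157 − 0.7880·0.4081)]
  = 14.8 / 4.2872 = 3.452 m

z_c = 3.45 m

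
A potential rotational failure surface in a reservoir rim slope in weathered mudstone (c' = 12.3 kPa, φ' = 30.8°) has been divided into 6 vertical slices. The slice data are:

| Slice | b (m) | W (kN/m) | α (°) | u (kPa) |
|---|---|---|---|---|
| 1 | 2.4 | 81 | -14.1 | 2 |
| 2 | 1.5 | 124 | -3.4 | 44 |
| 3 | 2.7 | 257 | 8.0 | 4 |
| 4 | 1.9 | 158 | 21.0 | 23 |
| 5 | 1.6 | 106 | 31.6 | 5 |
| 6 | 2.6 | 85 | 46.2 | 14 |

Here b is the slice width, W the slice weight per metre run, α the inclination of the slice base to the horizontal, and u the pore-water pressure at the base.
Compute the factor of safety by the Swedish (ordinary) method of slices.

FS = 2.81

Ordinary method of slices: FS = Σ[c'·Δl_i + (W_i cosα_i − u_i·Δl_i)·tanφ'] / Σ W_i sinα_i, with Δl_i = b_i / cosα_i.
Slice 1: Δl = 2.4/cos(-14.1°) = 2.475 m; N'_1 = 81·cos(-14.1°) − 2·2.475 = 73.6; c'Δl = 30.44; W sinα = -19.7
Slice 2: Δl = 1.5/cos(-3.4°) = 1.503 m; N'_2 = 124·cos(-3.4°) − 44·1.503 = 57.7; c'Δl = 18.48; W sinα = -7.4
Slice 3: Δl = 2.7/cos8.0° = 2.727 m; N'_3 = 257·cos8.0° − 4·2.727 = 243.6; c'Δl = 33.54; W sinα = 35.8
Slice 4: Δl = 1.9/cos21.0° = 2.035 m; N'_4 = 158·cos21.0° − 23·2.035 = 100.7; c'Δl = 25.03; W sinα = 56.6
Slice 5: Δl = 1.6/cos31.6° = 1.879 m; N'_5 = 106·cos31.6° − 5·1.879 = 80.9; c'Δl = 23.11; W sinα = 55.5
Slice 6: Δl = 2.6/cos46.2° = 3.756 m; N'_6 = 85·cos46.2° − 14·3.756 = 6.2; c'Δl = 46.20; W sinα = 61.3
Σc'Δl = 176.8 kN/m; ΣN' = 562.7 kN/m; ΣW sinα = 182.2 kN/m
Resisting = 176.8 + 562.7·tan30.8° = 176.8 + 335.4 = 512.2 kN/m
FS = 512.2 / 182.2 = 2.811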